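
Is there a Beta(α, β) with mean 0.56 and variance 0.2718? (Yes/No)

A Beta with mean μ has variance μ(1−μ)/(α+β+1) < μ(1−μ).
Here μ(1−μ) = 0.56×0.44 = 0.2464, and 0.2718 ≥ 0.2464.

No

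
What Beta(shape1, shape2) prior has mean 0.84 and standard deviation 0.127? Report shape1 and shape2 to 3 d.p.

shape1 = 6.160, shape2 = 1.173

First σ² = 0.016129. Setting shape1 = μn, shape2 = (1−μ)n with n = shape1+shape2,
μ(1−μ)/(n+1) = 0.016129 ⇒ n+1 = 0.1344/0.016129 = 8.3328 ⇒ n = 7.3328.
Hence shape1 = 0.84×7.3328 = 6.160, shape2 = 0.16×7.3328 = 1.173.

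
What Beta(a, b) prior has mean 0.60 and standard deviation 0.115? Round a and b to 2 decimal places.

Variance = 0.115² = 0.013225. The moment-matching identity a+b = μ(1−μ)/Var − 1 gives
a+b = 0.2400/0.013225 − 1 = 17.1474, so a = μ·17.1474 = 10.29 and b = (1−μ)·17.1474 = 6.86.

a = 10.29, b = 6.86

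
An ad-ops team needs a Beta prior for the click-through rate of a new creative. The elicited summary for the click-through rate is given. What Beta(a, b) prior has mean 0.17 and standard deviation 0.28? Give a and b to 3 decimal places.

σ² = 0.28² = 0.0784.
With s = a+b, Var = μ(1−μ)/(s+1), so s+1 = (0.17×0.83)/0.0784 = 1.7997 and s = 0.7997.
a = μs = 0.136, b = (1−μ)s = 0.664.

a = 0.136, b = 0.664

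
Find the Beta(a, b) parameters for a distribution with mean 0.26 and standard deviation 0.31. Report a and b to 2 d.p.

a = 0.26, b = 0.74

First σ² = 0.0961. Setting a = μn, b = (1−μ)n with n = a+b,
μ(1−μ)/(n+1) = 0.0961 ⇒ n+1 = 0.1924/0.0961 = 2.0021 ⇒ n = 1.0021.
Hence a = 0.26×1.0021 = 0.26, b = 0.74×1.0021 = 0.74.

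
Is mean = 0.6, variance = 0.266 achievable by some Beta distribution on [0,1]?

No

For any Beta, Var(X) < E[X]·(1−E[X]).
Here μ(1−μ) = 0.6×0.4 = 0.24, and 0.266 ≥ 0.24.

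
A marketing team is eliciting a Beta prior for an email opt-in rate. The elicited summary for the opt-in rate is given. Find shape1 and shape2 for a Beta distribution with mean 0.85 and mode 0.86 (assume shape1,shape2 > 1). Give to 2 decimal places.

shape1 = 61.20, shape2 = 10.80

Let s = shape1+shape2. Mean gives shape1 = μs = 0.85s; mode gives (shape1−1)/(s−2) = 0.86.
Substituting: 0.85s − 1 = 0.86(s−2) = 0.86s − 1.72, so -0.01s = -0.72 and s = 72.0000.
Then shape1 = 0.85×72.0000 = 61.20 and shape2 = s−shape1 = 10.80.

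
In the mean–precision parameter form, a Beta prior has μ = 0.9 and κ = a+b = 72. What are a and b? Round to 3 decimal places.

a = 64.800, b = 7.200

Split κ in proportion μ : (1−μ): a = 0.9·72 = 64.800, b = 72 − 64.800 = 7.200.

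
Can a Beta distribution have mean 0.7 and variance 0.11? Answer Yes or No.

Yes

A Beta with mean μ has variance μ(1−μ)/(α+β+1) < μ(1−μ).
Here μ(1−μ) = 0.7×0.3 = 0.21, and 0.11 < 0.21.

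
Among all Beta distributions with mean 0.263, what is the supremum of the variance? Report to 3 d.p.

For fixed mean μ the Beta variance is μ(1−μ)/(α+β+1), increasing as α+β decreases.
Its least upper bound (not attained) is μ(1−μ) = 0.263·0.737 = 0.194.

0.194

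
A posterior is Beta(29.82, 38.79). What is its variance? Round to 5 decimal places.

0.00353

α+β = 68.61 and αβ = 1156.7178, so Var = αβ/[(α+β)²(α+β+1)] = 1156.7178/327677.387481 = 0.00353.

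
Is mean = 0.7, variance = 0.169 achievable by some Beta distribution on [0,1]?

Yes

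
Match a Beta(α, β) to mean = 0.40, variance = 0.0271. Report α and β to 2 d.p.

α = 3.14, β = 4.71

Write ν = α+β; then α = μν and Var = μ(1−μ)/(ν+1).
ν = μ(1−μ)/Var − 1 = 0.2400/0.0271 − 1 = 7.8561.
α = 0.40·7.8561 = 3.14, β = 0.60·7.8561 = 4.71.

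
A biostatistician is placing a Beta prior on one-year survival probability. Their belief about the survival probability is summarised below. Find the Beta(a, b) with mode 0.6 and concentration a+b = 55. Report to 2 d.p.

a = 32.80, b = 22.20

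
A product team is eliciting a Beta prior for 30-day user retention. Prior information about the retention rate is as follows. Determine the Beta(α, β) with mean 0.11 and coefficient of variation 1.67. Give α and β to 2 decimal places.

Var = (CV·μ)² = (1.67×0.11)² = 0.033746.
α+β = μ(1−μ)/Var − 1 = 0.0979/0.033746 − 1 = 1.9011.
Thus α = 0.11·1.9011 = 0.21 and β = 0.89·1.9011 = 1.69.

α = 0.21, β = 1.69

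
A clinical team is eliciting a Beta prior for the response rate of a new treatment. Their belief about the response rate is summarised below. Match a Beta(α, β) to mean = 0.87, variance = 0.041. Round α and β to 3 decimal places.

Let s = α+β. The Beta variance is μ(1−μ)/(s+1).
So s+1 = μ(1−μ)/σ² = (0.87×0.13)/0.041 = 0.1131/0.041 = 2.7585, giving s = 1.7585.
Then α = μs = 0.87×1.7585 = 1.530 and β = (1−μ)s = 0.13×1.7585 = 0.229.

α = 1.530, β = 0.229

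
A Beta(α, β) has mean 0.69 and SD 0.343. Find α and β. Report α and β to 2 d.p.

α = 0.56, β = 0.25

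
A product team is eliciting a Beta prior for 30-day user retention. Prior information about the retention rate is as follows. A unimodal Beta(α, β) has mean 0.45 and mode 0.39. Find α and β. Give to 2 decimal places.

α = 1.65, β = 2.02

Let s = α+β. Mean gives α = μs = 0.45s; mode gives (α−1)/(s−2) = 0.39.
Substituting: 0.45s − 1 = 0.39(s−2) = 0.39s − 0.78, so 0.06s = 0.22 and s = 3.6667.
Then α = 0.45×3.6667 = 1.65 and β = s−α = 2.02.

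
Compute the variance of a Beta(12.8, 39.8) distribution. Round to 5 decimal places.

0.00344

α+β = 52.6 and αβ = 509.44, so Var = αβ/[(α+β)²(α+β+1)] = 509.44/148298.336 = 0.00344.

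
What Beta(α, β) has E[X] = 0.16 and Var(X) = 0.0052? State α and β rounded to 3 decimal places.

By moment matching, α+β = μ(1−μ)/σ² − 1 = (0.16·0.84)/0.0052 − 1 = 25.8462 − 1 = 24.8462.
Since α/(α+β) = μ, α = 0.16·24.8462 = 3.975 and β = 0.84·24.8462 = 20.871.

α = 3.975, β = 20.871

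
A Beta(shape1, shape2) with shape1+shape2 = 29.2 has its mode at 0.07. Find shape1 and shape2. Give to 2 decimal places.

shape1 = 2.90, shape2 = 26.30

Since the density peak of Beta(shape1,shape2) is at (shape1−1)/(shape1+shape2−2),
shape1 = 1 + 0.07(29.2−2) = 2.90 and shape2 = 29.2 − 2.90 = 26.30.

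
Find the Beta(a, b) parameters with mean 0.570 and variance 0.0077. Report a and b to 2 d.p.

a = 17.57, b = 13.26

Let s = a+b. The Beta variance is μ(1−μ)/(s+1).
So s+1 = μ(1−μ)/σ² = (0.570×0.430)/0.0077 = 0.245100/0.0077 = 31.8312, giving s = 30.8312.
Then a = μs = 0.570×30.8312 = 17.57 and b = (1−μ)s = 0.430×30.8312 = 13.26.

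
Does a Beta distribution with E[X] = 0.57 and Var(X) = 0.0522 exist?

Yes

For any Beta, Var(X) < E[X]·(1−E[X]).
Here μ(1−μ) = 0.57×0.43 = 0.2451, and 0.0522 < 0.2451.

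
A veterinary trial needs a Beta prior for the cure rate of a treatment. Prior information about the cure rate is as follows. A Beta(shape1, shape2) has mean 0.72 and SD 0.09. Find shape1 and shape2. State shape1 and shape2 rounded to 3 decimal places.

Variance = 0.09² = 0.0081. The moment-matching identity shape1+shape2 = μ(1−μ)/Var − 1 gives
shape1+shape2 = 0.2016/0.0081 − 1 = 23.8889, so shape1 = μ·23.8889 = 17.200 and shape2 = (1−μ)·23.8889 = 6.689.

shape1 = 17.200, shape2 = 6.689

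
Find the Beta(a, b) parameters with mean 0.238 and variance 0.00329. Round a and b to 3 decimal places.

a = 12.881, b = 41.242

By moment matching, a+b = μ(1−μ)/σ² − 1 = (0.238·0.762)/0.00329 − 1 = 55.1234 − 1 = 54.1234.
Since a/(a+b) = μ, a = 0.238·54.1234 = 12.881 and b = 0.762·54.1234 = 41.242.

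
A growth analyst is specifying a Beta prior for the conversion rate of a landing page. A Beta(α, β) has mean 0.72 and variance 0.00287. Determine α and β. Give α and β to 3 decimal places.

α = 49.856, β = 19.388

By moment matching, α+β = μ(1−μ)/σ² − 1 = (0.72·0.28)/0.00287 − 1 = 70.2439 − 1 = 69.2439.
Since α/(α+β) = μ, α = 0.72·69.2439 = 49.856 and β = 0.28·69.2439 = 19.388.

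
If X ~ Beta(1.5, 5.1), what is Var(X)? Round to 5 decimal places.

0.02311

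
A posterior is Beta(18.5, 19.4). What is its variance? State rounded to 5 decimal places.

0.00642

α+β = 37.9 and αβ = 358.90, so Var = αβ/[(α+β)²(α+β+1)] = 358.90/55876.349 = 0.00642.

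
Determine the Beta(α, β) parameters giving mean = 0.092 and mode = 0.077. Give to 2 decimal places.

Let s = α+β. Mean gives α = μs = 0.092s; mode gives (α−1)/(s−2) = 0.077.
Substituting: 0.092s − 1 = 0.077(s−2) = 0.077s − 0.154, so 0.015s = 0.846 and s = 56.4000.
Then α = 0.092×56.4000 = 5.19 and β = s−α = 51.21.

α = 5.19, β = 51.21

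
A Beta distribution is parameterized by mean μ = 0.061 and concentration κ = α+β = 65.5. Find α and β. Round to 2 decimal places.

Split κ in proportion μ : (1−μ): α = 0.061·65.5 = 4.00, β = 65.5 − 4.00 = 61.50.

α = 4.00, β = 61.50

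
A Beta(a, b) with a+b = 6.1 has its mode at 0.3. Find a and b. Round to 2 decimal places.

For a,b>1 the mode is (a−1)/(a+b−2), so a = mode·(κ−2)+1 = 0.3×4.1+1 = 2.23.
And b = (1−mode)·(κ−2)+1 = 0.7×4.1+1 = 3.87.

a = 2.23, b = 3.87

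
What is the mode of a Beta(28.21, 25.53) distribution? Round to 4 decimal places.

0.5259

The density x^(α−1)(1−x)^(β−1) is maximised at (α−1)/(α+β−2) = 27.21/51.74 = 0.5259.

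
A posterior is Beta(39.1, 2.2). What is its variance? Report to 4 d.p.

0.0012

α+β = 41.3 and αβ = 86.02, so Var = αβ/[(α+β)²(α+β+1)] = 86.02/72150.687 = 0.0012.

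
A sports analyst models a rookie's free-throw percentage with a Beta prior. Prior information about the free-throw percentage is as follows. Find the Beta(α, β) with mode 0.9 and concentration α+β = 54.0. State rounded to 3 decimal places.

Mode = (α−1)/(κ−2) with κ = α+β, so α−1 = 0.9·52.0 = 46.800.
α = 47.800; β = κ − α = 6.200.

α = 47.800, β = 6.200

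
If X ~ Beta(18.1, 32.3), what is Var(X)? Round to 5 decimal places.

α+β = 50.4 and αβ = 584.63, so Var = αβ/[(α+β)²(α+β+1)] = 584.63/130564.224 = 0.00448.

0.00448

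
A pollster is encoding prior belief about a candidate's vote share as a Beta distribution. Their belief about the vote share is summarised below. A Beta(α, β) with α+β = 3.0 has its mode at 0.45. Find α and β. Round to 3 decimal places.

α = 1.450, β = 1.550

Mode = (α−1)/(κ−2) with κ = α+β, so α−1 = 0.45·1.0 = 0.450.
α = 1.450; β = κ − α = 1.550.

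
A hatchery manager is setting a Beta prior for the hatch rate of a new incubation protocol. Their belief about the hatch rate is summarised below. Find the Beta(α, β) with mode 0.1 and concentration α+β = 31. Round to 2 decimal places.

For α,β>1 the mode is (α−1)/(α+β−2), so α = mode·(κ−2)+1 = 0.1×29+1 = 3.90.
And β = (1−mode)·(κ−2)+1 = 0.9×29+1 = 27.10.

α = 3.90, β = 27.10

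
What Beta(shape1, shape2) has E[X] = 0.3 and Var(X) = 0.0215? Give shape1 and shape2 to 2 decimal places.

By moment matching, shape1+shape2 = μ(1−μ)/σ² − 1 = (0.3·0.7)/0.0215 − 1 = 9.7674 − 1 = 8.7674.
Since shape1/(shape1+shape2) = μ, shape1 = 0.3·8.7674 = 2.63 and shape2 = 0.7·8.7674 = 6.14.

shape1 = 2.63, shape2 = 6.14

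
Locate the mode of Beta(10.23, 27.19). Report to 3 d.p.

The density x^(α−1)(1−x)^(β−1) is maximised at (α−1)/(α+β−2) = 9.23/35.42 = 0.261.

0.261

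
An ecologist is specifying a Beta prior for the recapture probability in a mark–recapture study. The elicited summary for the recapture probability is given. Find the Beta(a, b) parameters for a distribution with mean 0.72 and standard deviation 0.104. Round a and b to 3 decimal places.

a = 12.700, b = 4.939

First σ² = 0.010816. Setting a = μn, b = (1−μ)n with n = a+b,
μ(1−μ)/(n+1) = 0.010816 ⇒ n+1 = 0.2016/0.010816 = 18.6391 ⇒ n = 17.6391.
Hence a = 0.72×17.6391 = 12.700, b = 0.28×17.6391 = 4.939.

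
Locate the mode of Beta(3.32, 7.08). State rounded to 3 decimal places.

0.276

The density x^(α−1)(1−x)^(β−1) is maximised at (α−1)/(α+β−2) = 2.32/8.40 = 0.276.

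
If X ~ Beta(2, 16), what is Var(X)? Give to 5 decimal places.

0.00520

μ = 2/18 = 0.111111; Var = μ(1−μ)/(α+β+1) = 0.0987654/19 = 0.00520.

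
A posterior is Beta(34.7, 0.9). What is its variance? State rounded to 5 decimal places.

μ = 34.7/35.6 = 0.974719; Var = μ(1−μ)/(α+β+1) = 0.0246418/36.6 = 0.00067.

0.00067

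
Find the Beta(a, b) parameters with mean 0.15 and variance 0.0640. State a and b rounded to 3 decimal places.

Let s = a+b. The Beta variance is μ(1−μ)/(s+1).
So s+1 = μ(1−μ)/σ² = (0.15×0.85)/0.0640 = 0.1275/0.0640 = 1.9922, giving s = 0.9922.
Then a = μs = 0.15×0.9922 = 0.149 and b = (1−μ)s = 0.85×0.9922 = 0.843.

a = 0.149, b = 0.843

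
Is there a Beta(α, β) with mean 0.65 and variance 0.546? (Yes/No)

The Beta variance bound is σ² < μ(1−μ).
Here μ(1−μ) = 0.65×0.35 = 0.2275, and 0.546 ≥ 0.2275.

No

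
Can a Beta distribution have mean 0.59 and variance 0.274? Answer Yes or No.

No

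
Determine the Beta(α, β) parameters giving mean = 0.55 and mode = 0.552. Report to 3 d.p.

Let s = α+β. Mean gives α = μs = 0.55s; mode gives (α−1)/(s−2) = 0.552.
Substituting: 0.55s − 1 = 0.552(s−2) = 0.552s − 1.104, so -0.002s = -0.104 and s = 52.0000.
Then α = 0.55×52.0000 = 28.600 and β = s−α = 23.400.

α = 28.600, β = 23.400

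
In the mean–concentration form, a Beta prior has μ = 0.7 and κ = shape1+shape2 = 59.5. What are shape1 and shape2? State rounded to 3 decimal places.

Split κ in proportion μ : (1−μ): shape1 = 0.7·59.5 = 41.650, shape2 = 59.5 − 41.650 = 17.850.

shape1 = 41.650, shape2 = 17.850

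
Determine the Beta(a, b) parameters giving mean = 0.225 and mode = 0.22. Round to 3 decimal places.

a = 25.200, b = 86.800

Let s = a+b. Mean gives a = μs = 0.225s; mode gives (a−1)/(s−2) = 0.22.
Substituting: 0.225s − 1 = 0.22(s−2) = 0.22s − 0.44, so 0.005s = 0.56 and s = 112.0000.
Then a = 0.225×112.0000 = 25.200 and b = s−a = 86.800.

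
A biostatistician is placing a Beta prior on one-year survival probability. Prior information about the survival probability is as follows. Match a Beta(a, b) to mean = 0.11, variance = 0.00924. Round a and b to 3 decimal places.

a = 1.055, b = 8.540

Write ν = a+b; then a = μν and Var = μ(1−μ)/(ν+1).
ν = μ(1−μ)/Var − 1 = 0.0979/0.00924 − 1 = 9.5952.
a = 0.11·9.5952 = 1.055, b = 0.89·9.5952 = 8.540.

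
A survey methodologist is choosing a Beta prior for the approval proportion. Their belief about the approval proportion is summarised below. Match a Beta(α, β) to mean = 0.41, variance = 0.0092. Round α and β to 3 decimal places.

α = 10.370, β = 14.923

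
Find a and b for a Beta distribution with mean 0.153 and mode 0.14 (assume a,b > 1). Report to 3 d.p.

a = 8.474, b = 46.911

Let s = a+b. Mean gives a = μs = 0.153s; mode gives (a−1)/(s−2) = 0.14.
Substituting: 0.153s − 1 = 0.14(s−2) = 0.14s − 0.28, so 0.013s = 0.72 and s = 55.3846.
Then a = 0.153×55.3846 = 8.474 and b = s−a = 46.911.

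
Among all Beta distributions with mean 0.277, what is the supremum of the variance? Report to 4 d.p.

For fixed mean μ the Beta variance is μ(1−μ)/(α+β+1), increasing as α+β decreases.
Its least upper bound (not attained) is μ(1−μ) = 0.277·0.723 = 0.2003.

0.2003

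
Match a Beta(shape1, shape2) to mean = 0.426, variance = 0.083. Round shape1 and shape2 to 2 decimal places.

shape1 = 0.83, shape2 = 1.12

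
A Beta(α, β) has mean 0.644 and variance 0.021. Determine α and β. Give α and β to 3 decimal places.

By moment matching, α+β = μ(1−μ)/σ² − 1 = (0.644·0.356)/0.021 − 1 = 10.9173 − 1 = 9.9173.
Since α/(α+β) = μ, α = 0.644·9.9173 = 6.387 and β = 0.356·9.9173 = 3.531.

α = 6.387, β = 3.531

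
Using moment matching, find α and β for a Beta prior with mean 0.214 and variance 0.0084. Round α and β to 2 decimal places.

α = 4.07, β = 14.95

Let s = α+β. The Beta variance is μ(1−μ)/(s+1).
So s+1 = μ(1−μ)/σ² = (0.214×0.786)/0.0084 = 0.168204/0.0084 = 20.0243, giving s = 19.0243.
Then α = μs = 0.214×19.0243 = 4.07 and β = (1−μ)s = 0.786×19.0243 = 14.95.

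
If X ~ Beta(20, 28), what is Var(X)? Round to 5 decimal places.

α+β = 48 and αβ = 560, so Var = αβ/[(α+β)²(α+β+1)] = 560/112896 = 0.00496.

0.00496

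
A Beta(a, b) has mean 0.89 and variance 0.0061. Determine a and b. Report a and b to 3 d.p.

By moment matching, a+b = μ(1−μ)/σ² − 1 = (0.89·0.11)/0.0061 − 1 = 16.0492 − 1 = 15.0492.
Since a/(a+b) = μ, a = 0.89·15.0492 = 13.394 and b = 0.11·15.0492 = 1.655.

a = 13.394, b = 1.655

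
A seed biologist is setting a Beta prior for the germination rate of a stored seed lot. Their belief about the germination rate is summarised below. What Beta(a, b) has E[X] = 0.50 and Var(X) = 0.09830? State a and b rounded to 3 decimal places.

By moment matching, a+b = μ(1−μ)/σ² − 1 = (0.50·0.50)/0.09830 − 1 = 2.5432 − 1 = 1.5432.
Since a/(a+b) = μ, a = 0.50·1.5432 = 0.772 and b = 0.50·1.5432 = 0.772.

a = 0.772, b = 0.772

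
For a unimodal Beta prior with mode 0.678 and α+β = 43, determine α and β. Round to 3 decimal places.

α = 28.798, β = 14.202

Mode = (α−1)/(κ−2) with κ = α+β, so α−1 = 0.678·41 = 27.798.
α = 28.798; β = κ − α = 14.202.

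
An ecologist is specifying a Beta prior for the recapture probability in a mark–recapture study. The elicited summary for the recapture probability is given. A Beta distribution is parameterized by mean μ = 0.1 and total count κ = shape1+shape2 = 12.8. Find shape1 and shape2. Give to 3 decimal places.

Split κ in proportion μ : (1−μ): shape1 = 0.1·12.8 = 1.280, shape2 = 12.8 − 1.280 = 11.520.

shape1 = 1.280, shape2 = 11.520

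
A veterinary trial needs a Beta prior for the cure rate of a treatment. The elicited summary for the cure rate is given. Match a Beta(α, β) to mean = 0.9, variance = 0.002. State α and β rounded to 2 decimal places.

Let s = α+β. The Beta variance is μ(1−μ)/(s+1).
So s+1 = μ(1−μ)/σ² = (0.9×0.1)/0.002 = 0.09/0.002 = 45.0000, giving s = 44.0000.
Then α = μs = 0.9×44.0000 = 39.60 and β = (1−μ)s = 0.1×44.0000 = 4.40.

α = 39.60, β = 4.40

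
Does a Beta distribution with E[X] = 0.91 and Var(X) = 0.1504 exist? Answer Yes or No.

A Beta with mean μ has variance μ(1−μ)/(α+β+1) < μ(1−μ).
Here μ(1−μ) = 0.91×0.09 = 0.0819, and 0.1504 ≥ 0.0819.

No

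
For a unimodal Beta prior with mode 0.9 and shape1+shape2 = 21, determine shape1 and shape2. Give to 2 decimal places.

shape1 = 18.10, shape2 = 2.90

Mode = (shape1−1)/(κ−2) with κ = shape1+shape2, so shape1−1 = 0.9·19 = 17.10.
shape1 = 18.10; shape2 = κ − shape1 = 2.90.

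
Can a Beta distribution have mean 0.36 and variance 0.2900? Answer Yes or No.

A Beta with mean μ has variance μ(1−μ)/(α+β+1) < μ(1−μ).
Here μ(1−μ) = 0.36×0.64 = 0.2304, and 0.2900 ≥ 0.2304.

No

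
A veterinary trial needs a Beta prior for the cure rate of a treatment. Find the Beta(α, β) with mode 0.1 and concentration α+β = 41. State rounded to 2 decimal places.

α = 4.90, β = 36.10

For α,β>1 the mode is (α−1)/(α+β−2), so α = mode·(κ−2)+1 = 0.1×39+1 = 4.90.
And β = (1−mode)·(κ−2)+1 = 0.9×39+1 = 36.10.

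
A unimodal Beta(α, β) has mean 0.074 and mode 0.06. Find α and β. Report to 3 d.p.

α = 4.651, β = 58.206

With s = α+β: μ = α/s and mode = (α−1)/(s−2). Eliminating α = μs,
μs − 1 = m(s−2) ⇒ s(μ−m) = 1−2m ⇒ s = 0.88/0.014 = 62.8571.
So α = μs = 4.651, β = (1−μ)s = 58.206.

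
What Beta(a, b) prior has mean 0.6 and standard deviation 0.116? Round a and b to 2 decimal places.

a = 10.10, b = 6.73

First σ² = 0.013456. Setting a = μn, b = (1−μ)n with n = a+b,
μ(1−μ)/(n+1) = 0.013456 ⇒ n+1 = 0.24/0.013456 = 17.8359 ⇒ n = 16.8359.
Hence a = 0.6×16.8359 = 10.10, b = 0.4×16.8359 = 6.73.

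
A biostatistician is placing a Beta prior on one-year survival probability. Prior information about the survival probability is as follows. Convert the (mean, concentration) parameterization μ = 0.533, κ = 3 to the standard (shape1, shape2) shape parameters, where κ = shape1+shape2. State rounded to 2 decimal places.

Split κ in proportion μ : (1−μ): shape1 = 0.533·3 = 1.60, shape2 = 3 − 1.60 = 1.40.

shape1 = 1.60, shape2 = 1.40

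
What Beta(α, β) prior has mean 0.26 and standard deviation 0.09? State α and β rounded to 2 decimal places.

First σ² = 0.0081. Setting α = μn, β = (1−μ)n with n = α+β,
μ(1−μ)/(n+1) = 0.0081 ⇒ n+1 = 0.1924/0.0081 = 23.7531 ⇒ n = 22.7531.
Hence α = 0.26×22.7531 = 5.92, β = 0.74×22.7531 = 16.84.

α = 5.92, β = 16.84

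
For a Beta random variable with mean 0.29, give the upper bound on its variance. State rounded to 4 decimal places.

0.2059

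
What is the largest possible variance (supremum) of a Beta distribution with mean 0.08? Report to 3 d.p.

0.074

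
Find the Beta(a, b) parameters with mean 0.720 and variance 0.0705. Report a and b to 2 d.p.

a = 1.34, b = 0.52

Let s = a+b. The Beta variance is μ(1−μ)/(s+1).
So s+1 = μ(1−μ)/σ² = (0.720×0.280)/0.0705 = 0.201600/0.0705 = 2.8596, giving s = 1.8596.
Then a = μs = 0.720×1.8596 = 1.34 and b = (1−μ)s = 0.280×1.8596 = 0.52.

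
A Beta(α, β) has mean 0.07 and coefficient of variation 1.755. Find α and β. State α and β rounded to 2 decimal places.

Var = (CV·μ)² = (1.755×0.07)² = 0.015092.
α+β = μ(1−μ)/Var − 1 = 0.0651/0.015092 − 1 = 3.3135.
Thus α = 0.07·3.3135 = 0.23 and β = 0.93·3.3135 = 3.08.

α = 0.23, β = 3.08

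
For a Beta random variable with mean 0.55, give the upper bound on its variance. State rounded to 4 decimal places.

0.2475

Var = μ(1−μ)/(α+β+1), which approaches μ(1−μ) as α+β → 0.
So the supremum is μ(1−μ) = 0.55×0.45 = 0.2475.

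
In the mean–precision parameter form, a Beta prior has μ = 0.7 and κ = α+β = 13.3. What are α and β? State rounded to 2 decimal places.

Split κ in proportion μ : (1−μ): α = 0.7·13.3 = 9.31, β = 13.3 − 9.31 = 3.99.

α = 9.31, β = 3.99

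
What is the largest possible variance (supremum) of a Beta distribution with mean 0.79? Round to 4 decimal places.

Var = μ(1−μ)/(α+β+1), which approaches μ(1−μ) as α+β → 0.
So the supremum is μ(1−μ) = 0.79×0.21 = 0.1659.

0.1659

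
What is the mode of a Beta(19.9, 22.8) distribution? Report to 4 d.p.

0.4644

With α,β > 1, mode = (α−1)/(α+β−2) = 18.9/40.7 = 0.4644.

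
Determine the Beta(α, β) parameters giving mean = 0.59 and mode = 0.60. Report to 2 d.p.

α = 11.80, β = 8.20

Let s = α+β. Mean gives α = μs = 0.59s; mode gives (α−1)/(s−2) = 0.60.
Substituting: 0.59s − 1 = 0.60(s−2) = 0.60s − 1.20, so -0.01s = -0.20 and s = 20.0000.
Then α = 0.59×20.0000 = 11.80 and β = s−α = 8.20.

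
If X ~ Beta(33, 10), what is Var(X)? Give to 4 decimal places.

α+β = 43 and αβ = 330, so Var = αβ/[(α+β)²(α+β+1)] = 330/81356 = 0.0041.

0.0041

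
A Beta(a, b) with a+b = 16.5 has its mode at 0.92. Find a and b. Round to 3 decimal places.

Since the density peak of Beta(a,b) is at (a−1)/(a+b−2),
a = 1 + 0.92(16.5−2) = 14.340 and b = 16.5 − 14.340 = 2.160.

a = 14.340, b = 2.160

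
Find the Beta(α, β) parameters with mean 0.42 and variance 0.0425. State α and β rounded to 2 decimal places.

Let s = α+β. The Beta variance is μ(1−μ)/(s+1).
So s+1 = μ(1−μ)/σ² = (0.42×0.58)/0.0425 = 0.2436/0.0425 = 5.7318, giving s = 4.7318.
Then α = μs = 0.42×4.7318 = 1.99 and β = (1−μ)s = 0.58×4.7318 = 2.74.

α = 1.99, β = 2.74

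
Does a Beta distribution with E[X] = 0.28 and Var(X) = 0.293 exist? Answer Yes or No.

A Beta with mean μ has variance μ(1−μ)/(α+β+1) < μ(1−μ).
Here μ(1−μ) = 0.28×0.72 = 0.2016, and 0.293 ≥ 0.2016.

No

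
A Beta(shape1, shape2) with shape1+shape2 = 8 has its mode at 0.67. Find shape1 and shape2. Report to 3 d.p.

Mode = (shape1−1)/(κ−2) with κ = shape1+shape2, so shape1−1 = 0.67·6 = 4.020.
shape1 = 5.020; shape2 = κ − shape1 = 2.980.

shape1 = 5.020, shape2 = 2.980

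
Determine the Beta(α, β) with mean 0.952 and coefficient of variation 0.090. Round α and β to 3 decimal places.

α = 4.974, β = 0.251

Var = (CV·μ)² = (0.090×0.952)² = 0.007341.
α+β = μ(1−μ)/Var − 1 = 0.045696/0.007341 − 1 = 5.2247.
Thus α = 0.952·5.2247 = 4.974 and β = 0.048·5.2247 = 0.251.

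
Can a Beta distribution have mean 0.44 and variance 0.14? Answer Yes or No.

Yes

A Beta with mean μ has variance μ(1−μ)/(α+β+1) < μ(1−μ).
Here μ(1−μ) = 0.44×0.56 = 0.2464, and 0.14 < 0.2464.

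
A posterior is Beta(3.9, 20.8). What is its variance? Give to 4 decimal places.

Var = αβ/[(α+β)²(α+β+1)] = (3.9×20.8)/(24.7²×25.7) = 81.12/15679.313 = 0.0052.

0.0052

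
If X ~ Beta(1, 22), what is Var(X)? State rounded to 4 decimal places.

0.0017

α+β = 23 and αβ = 22, so Var = αβ/[(α+β)²(α+β+1)] = 22/12696 = 0.0017.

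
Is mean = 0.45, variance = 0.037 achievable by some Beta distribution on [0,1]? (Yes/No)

Yes

The Beta variance bound is σ² < μ(1−μ).
Here μ(1−μ) = 0.45×0.55 = 0.2475, and 0.037 < 0.2475.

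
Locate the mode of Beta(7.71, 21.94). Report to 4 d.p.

0.2427

With α,β > 1, mode = (α−1)/(α+β−2) = 6.71/27.65 = 0.2427.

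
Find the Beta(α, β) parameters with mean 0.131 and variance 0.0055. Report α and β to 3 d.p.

Write ν = α+β; then α = μν and Var = μ(1−μ)/(ν+1).
ν = μ(1−μ)/Var − 1 = 0.113839/0.0055 − 1 = 19.6980.
α = 0.131·19.6980 = 2.580, β = 0.869·19.6980 = 17.118.

α = 2.580, β = 17.118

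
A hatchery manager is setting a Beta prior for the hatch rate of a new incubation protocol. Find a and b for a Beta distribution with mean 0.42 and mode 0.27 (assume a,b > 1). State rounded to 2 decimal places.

a = 1.29, b = 1.78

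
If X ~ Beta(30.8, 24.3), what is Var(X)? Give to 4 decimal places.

α+β = 55.1 and αβ = 748.44, so Var = αβ/[(α+β)²(α+β+1)] = 748.44/170320.161 = 0.0044.

0.0044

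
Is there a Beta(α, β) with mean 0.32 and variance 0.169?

Yes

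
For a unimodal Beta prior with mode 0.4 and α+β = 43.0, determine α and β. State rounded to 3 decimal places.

Mode = (α−1)/(κ−2) with κ = α+β, so α−1 = 0.4·41.0 = 16.400.
α = 17.400; β = κ − α = 25.600.

α = 17.400, β = 25.600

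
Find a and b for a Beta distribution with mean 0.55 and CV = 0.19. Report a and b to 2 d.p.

σ = CV·μ = 0.19×0.55 = 0.10450, so σ² = 0.010920.
s+1 = μ(1−μ)/σ² = 0.2475/0.010920 = 22.6643, so s = a+b = 21.6643.
a = μs = 11.92, b = (1−μ)s = 9.75.

a = 11.92, b = 9.75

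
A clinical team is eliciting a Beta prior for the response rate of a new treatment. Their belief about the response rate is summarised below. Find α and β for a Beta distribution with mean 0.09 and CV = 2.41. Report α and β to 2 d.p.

Var = (CV·μ)² = (2.41×0.09)² = 0.047046.
α+β = μ(1−μ)/Var − 1 = 0.0819/0.047046 − 1 = 0.7409.
Thus α = 0.09·0.7409 = 0.07 and β = 0.91·0.7409 = 0.67.

α = 0.07, β = 0.67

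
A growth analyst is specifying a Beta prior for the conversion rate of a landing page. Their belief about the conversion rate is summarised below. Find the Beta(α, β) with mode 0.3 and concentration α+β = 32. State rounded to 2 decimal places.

Mode = (α−1)/(κ−2) with κ = α+β, so α−1 = 0.3·30 = 9.00.
α = 10.00; β = κ − α = 22.00.

α = 10.00, β = 22.00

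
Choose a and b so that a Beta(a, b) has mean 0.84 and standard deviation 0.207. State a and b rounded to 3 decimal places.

Variance = 0.207² = 0.042849. The moment-matching identity a+b = μ(1−μ)/Var − 1 gives
a+b = 0.1344/0.042849 − 1 = 2.1366, so a = μ·2.1366 = 1.795 and b = (1−μ)·2.1366 = 0.342.

a = 1.795, b = 0.342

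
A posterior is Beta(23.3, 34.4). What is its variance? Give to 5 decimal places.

Var = αβ/[(α+β)²(α+β+1)] = (23.3×34.4)/(57.7²×58.7) = 801.52/195429.323 = 0.00410.

0.00410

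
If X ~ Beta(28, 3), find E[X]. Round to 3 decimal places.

0.903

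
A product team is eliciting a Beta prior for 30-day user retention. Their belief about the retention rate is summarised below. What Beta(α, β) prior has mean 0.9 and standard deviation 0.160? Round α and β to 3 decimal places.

α = 2.264, β = 0.252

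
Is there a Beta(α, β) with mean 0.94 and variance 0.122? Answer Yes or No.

For any Beta, Var(X) < E[X]·(1−E[X]).
Here μ(1−μ) = 0.94×0.06 = 0.0564, and 0.122 ≥ 0.0564.

No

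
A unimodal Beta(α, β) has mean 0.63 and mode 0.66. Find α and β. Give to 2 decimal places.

α = 6.72, β = 3.95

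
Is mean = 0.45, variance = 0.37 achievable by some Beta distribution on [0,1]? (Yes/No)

A Beta with mean μ has variance μ(1−μ)/(α+β+1) < μ(1−μ).
Here μ(1−μ) = 0.45×0.55 = 0.2475, and 0.37 ≥ 0.2475.

No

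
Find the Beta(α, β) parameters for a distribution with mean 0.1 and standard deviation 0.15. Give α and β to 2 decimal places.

α = 0.30, β = 2.70

Variance = 0.15² = 0.0225. The moment-matching identity α+β = μ(1−μ)/Var − 1 gives
α+β = 0.09/0.0225 − 1 = 3.0000, so α = μ·3.0000 = 0.30 and β = (1−μ)·3.0000 = 2.70.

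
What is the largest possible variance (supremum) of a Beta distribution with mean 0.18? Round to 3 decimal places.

Var = μ(1−μ)/(α+β+1), which approaches μ(1−μ) as α+β → 0.
So the supremum is μ(1−μ) = 0.18×0.82 = 0.148.

0.148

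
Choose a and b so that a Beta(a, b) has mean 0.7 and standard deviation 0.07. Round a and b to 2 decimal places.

First σ² = 0.0049. Setting a = μn, b = (1−μ)n with n = a+b,
μ(1−μ)/(n+1) = 0.0049 ⇒ n+1 = 0.21/0.0049 = 42.8571 ⇒ n = 41.8571.
Hence a = 0.7×41.8571 = 29.30, b = 0.3×41.8571 = 12.56.

a = 29.30, b = 12.56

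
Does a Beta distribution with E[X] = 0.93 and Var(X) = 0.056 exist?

A Beta with mean μ has variance μ(1−μ)/(α+β+1) < μ(1−μ).
Here μ(1−μ) = 0.93×0.07 = 0.0651, and 0.056 < 0.0651.

Yes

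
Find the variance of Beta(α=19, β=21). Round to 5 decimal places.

0.00608

μ = 19/40 = 0.475000; Var = μ(1−μ)/(α+β+1) = 0.2493750/41 = 0.00608.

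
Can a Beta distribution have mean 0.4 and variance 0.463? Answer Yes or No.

No

For any Beta, Var(X) < E[X]·(1−E[X]).
Here μ(1−μ) = 0.4×0.6 = 0.24, and 0.463 ≥ 0.24.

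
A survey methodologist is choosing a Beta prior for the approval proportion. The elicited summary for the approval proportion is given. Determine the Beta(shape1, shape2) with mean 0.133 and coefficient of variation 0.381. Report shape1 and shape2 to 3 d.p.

Var = (CV·μ)² = (0.381×0.133)² = 0.002568.
shape1+shape2 = μ(1−μ)/Var − 1 = 0.115311/0.002568 − 1 = 43.9074.
Thus shape1 = 0.133·43.9074 = 5.840 and shape2 = 0.867·43.9074 = 38.068.

shape1 = 5.840, shape2 = 38.068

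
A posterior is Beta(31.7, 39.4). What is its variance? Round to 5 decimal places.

0.00343

μ = 31.7/71.1 = 0.445851; Var = μ(1−μ)/(α+β+1) = 0.2470679/72.1 = 0.00343.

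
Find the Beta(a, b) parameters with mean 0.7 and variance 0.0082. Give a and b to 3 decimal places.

a = 17.227, b = 7.383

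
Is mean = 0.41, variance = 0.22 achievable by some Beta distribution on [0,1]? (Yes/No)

Yes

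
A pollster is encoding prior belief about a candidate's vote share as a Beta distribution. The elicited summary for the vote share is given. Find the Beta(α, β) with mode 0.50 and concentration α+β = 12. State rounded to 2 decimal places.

α = 6.00, β = 6.00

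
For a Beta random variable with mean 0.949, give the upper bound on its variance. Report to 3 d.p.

0.048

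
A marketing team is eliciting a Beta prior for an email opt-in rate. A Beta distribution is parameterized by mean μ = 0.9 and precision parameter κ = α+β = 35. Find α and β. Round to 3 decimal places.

α = 31.500, β = 3.500

Split κ in proportion μ : (1−μ): α = 0.9·35 = 31.500, β = 35 − 31.500 = 3.500.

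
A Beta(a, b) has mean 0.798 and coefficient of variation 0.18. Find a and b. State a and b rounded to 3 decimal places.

σ = CV·μ = 0.18×0.798 = 0.14364, so σ² = 0.020632.
s+1 = μ(1−μ)/σ² = 0.161196/0.020632 = 7.8127, so s = a+b = 6.8127.
a = μs = 5.437, b = (1−μ)s = 1.376.

a = 5.437, b = 1.376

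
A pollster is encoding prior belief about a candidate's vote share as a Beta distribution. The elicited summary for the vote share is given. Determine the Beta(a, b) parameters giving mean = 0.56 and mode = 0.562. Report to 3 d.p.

With s = a+b: μ = a/s and mode = (a−1)/(s−2). Eliminating a = μs,
μs − 1 = m(s−2) ⇒ s(μ−m) = 1−2m ⇒ s = -0.124/-0.002 = 62.0000.
So a = μs = 34.720, b = (1−μ)s = 27.280.

a = 34.720, b = 27.280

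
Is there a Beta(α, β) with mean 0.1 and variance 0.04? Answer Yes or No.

Yes

For any Beta, Var(X) < E[X]·(1−E[X]).
Here μ(1−μ) = 0.1×0.9 = 0.09, and 0.04 < 0.09.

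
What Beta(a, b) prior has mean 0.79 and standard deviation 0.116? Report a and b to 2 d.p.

First σ² = 0.013456. Setting a = μn, b = (1−μ)n with n = a+b,
μ(1−μ)/(n+1) = 0.013456 ⇒ n+1 = 0.1659/0.013456 = 12.3291 ⇒ n = 11.3291.
Hence a = 0.79×11.3291 = 8.95, b = 0.21×11.3291 = 2.38.

a = 8.95, b = 2.38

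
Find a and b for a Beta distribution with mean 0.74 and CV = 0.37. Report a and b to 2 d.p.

a = 1.16, b = 0.41

σ = CV·μ = 0.37×0.74 = 0.27380, so σ² = 0.074966.
s+1 = μ(1−μ)/σ² = 0.1924/0.074966 = 2.5665, so s = a+b = 1.5665.
a = μs = 1.16, b = (1−μ)s = 0.41.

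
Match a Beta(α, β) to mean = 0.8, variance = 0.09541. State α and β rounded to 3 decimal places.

Let s = α+β. The Beta variance is μ(1−μ)/(s+1).
So s+1 = μ(1−μ)/σ² = (0.8×0.2)/0.09541 = 0.16/0.09541 = 1.6770, giving s = 0.6770.
Then α = μs = 0.8×0.6770 = 0.542 and β = (1−μ)s = 0.2×0.6770 = 0.135.

α = 0.542, β = 0.135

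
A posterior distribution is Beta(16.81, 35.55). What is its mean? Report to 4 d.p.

The Beta mean is α/(α+β) = 16.81/(16.81+35.55) = 0.3210.

0.3210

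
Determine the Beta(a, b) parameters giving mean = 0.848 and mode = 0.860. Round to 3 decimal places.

Let s = a+b. Mean gives a = μs = 0.848s; mode gives (a−1)/(s−2) = 0.860.
Substituting: 0.848s − 1 = 0.860(s−2) = 0.860s − 1.720, so -0.012s = -0.720 and s = 60.0000.
Then a = 0.848×60.0000 = 50.880 and b = s−a = 9.120.

a = 50.880, b = 9.120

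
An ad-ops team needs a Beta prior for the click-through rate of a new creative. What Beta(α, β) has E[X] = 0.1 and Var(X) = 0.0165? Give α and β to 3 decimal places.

By moment matching, α+β = μ(1−μ)/σ² − 1 = (0.1·0.9)/0.0165 − 1 = 5.4545 − 1 = 4.4545.
Since α/(α+β) = μ, α = 0.1·4.4545 = 0.445 and β = 0.9·4.4545 = 4.009.

α = 0.445, β = 4.009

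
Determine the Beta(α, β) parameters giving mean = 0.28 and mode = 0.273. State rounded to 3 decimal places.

α = 18.160, β = 46.697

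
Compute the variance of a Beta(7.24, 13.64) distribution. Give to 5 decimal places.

0.01035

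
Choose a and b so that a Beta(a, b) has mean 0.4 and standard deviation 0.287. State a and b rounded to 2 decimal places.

a = 0.77, b = 1.15

σ² = 0.287² = 0.082369.
With s = a+b, Var = μ(1−μ)/(s+1), so s+1 = (0.4×0.6)/0.082369 = 2.9137 and s = 1.9137.
a = μs = 0.77, b = (1−μ)s = 1.15.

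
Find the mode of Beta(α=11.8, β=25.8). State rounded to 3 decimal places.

The density x^(α−1)(1−x)^(β−1) is maximised at (α−1)/(α+β−2) = 10.8/35.6 = 0.303.

0.303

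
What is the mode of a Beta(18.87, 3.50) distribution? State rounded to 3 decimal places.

0.877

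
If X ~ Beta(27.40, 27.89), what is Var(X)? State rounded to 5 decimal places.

0.00444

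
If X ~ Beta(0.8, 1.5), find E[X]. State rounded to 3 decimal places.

0.348

The Beta mean is α/(α+β) = 0.8/(0.8+1.5) = 0.348.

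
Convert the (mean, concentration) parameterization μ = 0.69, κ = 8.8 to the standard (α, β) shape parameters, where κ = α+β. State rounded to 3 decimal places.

α = 6.072, β = 2.728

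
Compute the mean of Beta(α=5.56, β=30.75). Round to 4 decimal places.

0.1531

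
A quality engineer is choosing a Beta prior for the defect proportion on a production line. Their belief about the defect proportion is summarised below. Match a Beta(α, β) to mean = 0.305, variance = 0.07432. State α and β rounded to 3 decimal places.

Write ν = α+β; then α = μν and Var = μ(1−μ)/(ν+1).
ν = μ(1−μ)/Var − 1 = 0.211975/0.07432 − 1 = 1.8522.
α = 0.305·1.8522 = 0.565, β = 0.695·1.8522 = 1.287.

α = 0.565, β = 1.287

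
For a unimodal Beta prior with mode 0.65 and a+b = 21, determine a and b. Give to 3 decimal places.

a = 13.350, b = 7.650

Mode = (a−1)/(κ−2) with κ = a+b, so a−1 = 0.65·19 = 12.350.
a = 13.350; b = κ − a = 7.650.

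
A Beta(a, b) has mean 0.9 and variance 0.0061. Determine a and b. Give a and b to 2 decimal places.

a = 12.38, b = 1.38

By moment matching, a+b = μ(1−μ)/σ² − 1 = (0.9·0.1)/0.0061 − 1 = 14.7541 − 1 = 13.7541.
Since a/(a+b) = μ, a = 0.9·13.7541 = 12.38 and b = 0.1·13.7541 = 1.38.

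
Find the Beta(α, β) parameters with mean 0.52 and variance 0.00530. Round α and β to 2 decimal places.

Write ν = α+β; then α = μν and Var = μ(1−μ)/(ν+1).
ν = μ(1−μ)/Var − 1 = 0.2496/0.00530 − 1 = 46.0943.
α = 0.52·46.0943 = 23.97, β = 0.48·46.0943 = 22.13.

α = 23.97, β = 22.13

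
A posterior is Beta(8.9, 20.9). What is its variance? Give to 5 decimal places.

α+β = 29.8 and αβ = 186.01, so Var = αβ/[(α+β)²(α+β+1)] = 186.01/27351.632 = 0.00680.

0.00680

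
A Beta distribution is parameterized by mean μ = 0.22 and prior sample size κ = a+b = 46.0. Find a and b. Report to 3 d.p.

a = 10.120, b = 35.880

Split κ in proportion μ : (1−μ): a = 0.22·46.0 = 10.120, b = 46.0 − 10.120 = 35.880.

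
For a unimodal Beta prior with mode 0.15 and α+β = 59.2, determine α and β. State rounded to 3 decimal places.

Mode = (α−1)/(κ−2) with κ = α+β, so α−1 = 0.15·57.2 = 8.580.
α = 9.580; β = κ − α = 49.620.

α = 9.580, β = 49.620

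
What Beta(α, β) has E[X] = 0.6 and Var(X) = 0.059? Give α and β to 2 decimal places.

α = 1.84, β = 1.23

By moment matching, α+β = μ(1−μ)/σ² − 1 = (0.6·0.4)/0.059 − 1 = 4.0678 − 1 = 3.0678.
Since α/(α+β) = μ, α = 0.6·3.0678 = 1.84 and β = 0.4·3.0678 = 1.23.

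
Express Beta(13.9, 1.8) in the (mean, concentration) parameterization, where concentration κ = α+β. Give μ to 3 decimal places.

μ = 0.885, κ = 15.7

κ = α+β = 13.9+1.8 = 15.7; μ = α/κ = 13.9/15.7 = 0.885.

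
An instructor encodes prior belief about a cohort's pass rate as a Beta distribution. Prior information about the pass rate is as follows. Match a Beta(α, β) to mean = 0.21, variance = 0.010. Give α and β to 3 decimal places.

α = 3.274, β = 12.316

Let s = α+β. The Beta variance is μ(1−μ)/(s+1).
So s+1 = μ(1−μ)/σ² = (0.21×0.79)/0.010 = 0.1659/0.010 = 16.5900, giving s = 15.5900.
Then α = μs = 0.21×15.5900 = 3.274 and β = (1−μ)s = 0.79×15.5900 = 12.316.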